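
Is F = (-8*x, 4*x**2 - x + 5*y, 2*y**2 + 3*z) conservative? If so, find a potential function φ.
No, ∇×F = (4*y, 0, 8*x - 1) ≠ 0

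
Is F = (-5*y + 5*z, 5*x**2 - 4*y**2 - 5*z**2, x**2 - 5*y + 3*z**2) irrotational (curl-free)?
No, ∇×F = (10*z - 5, 5 - 2*x, 10*x + 5)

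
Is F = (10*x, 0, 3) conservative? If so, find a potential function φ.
Yes, F is conservative. φ = 5*x**2 + 3*z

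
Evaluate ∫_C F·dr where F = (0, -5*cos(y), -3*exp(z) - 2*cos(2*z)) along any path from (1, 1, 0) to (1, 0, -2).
sin(4) - 3*exp(-2) + 3 + 5*sin(1)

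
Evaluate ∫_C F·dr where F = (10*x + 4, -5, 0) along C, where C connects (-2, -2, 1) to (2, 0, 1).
6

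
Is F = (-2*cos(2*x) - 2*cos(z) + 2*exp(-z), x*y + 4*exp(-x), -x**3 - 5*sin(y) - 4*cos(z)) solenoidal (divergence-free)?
No, ∇·F = x + 4*sin(2*x) + 4*sin(z)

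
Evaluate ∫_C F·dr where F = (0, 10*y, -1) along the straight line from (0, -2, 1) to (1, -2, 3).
-2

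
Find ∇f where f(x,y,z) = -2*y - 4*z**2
(0, -2, -8*z)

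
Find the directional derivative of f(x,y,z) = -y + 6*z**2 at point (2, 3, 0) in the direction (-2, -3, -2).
3*sqrt(17)/17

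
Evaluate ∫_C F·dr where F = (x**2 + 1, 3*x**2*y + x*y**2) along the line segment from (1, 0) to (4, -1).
223/6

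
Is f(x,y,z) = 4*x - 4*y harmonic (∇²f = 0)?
Yes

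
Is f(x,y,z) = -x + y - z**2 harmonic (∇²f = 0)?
No, ∇²f = -2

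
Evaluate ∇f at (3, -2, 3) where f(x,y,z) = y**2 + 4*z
(0, -4, 4)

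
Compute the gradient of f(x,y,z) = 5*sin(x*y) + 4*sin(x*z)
(5*y*cos(x*y) + 4*z*cos(x*z), 5*x*cos(x*y), 4*x*cos(x*z))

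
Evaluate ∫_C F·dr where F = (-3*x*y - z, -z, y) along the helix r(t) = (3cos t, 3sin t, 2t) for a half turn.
6*pi + 24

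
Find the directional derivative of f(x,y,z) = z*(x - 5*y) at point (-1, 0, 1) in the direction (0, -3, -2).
17*sqrt(13)/13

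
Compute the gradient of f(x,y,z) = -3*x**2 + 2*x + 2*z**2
(2 - 6*x, 0, 4*z)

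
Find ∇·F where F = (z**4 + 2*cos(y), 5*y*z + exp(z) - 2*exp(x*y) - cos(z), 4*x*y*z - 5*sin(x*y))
4*x*y - 2*x*exp(x*y) + 5*z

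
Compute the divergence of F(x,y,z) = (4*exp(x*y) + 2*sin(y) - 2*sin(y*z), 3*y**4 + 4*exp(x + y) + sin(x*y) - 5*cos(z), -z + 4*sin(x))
x*cos(x*y) + 12*y**3 + 4*y*exp(x*y) + 4*exp(x + y) - 1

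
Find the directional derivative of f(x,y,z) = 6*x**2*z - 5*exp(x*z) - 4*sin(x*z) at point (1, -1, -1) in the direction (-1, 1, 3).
2*sqrt(11)*(-8*E*cos(1) - 10 + 15*E)*exp(-1)/11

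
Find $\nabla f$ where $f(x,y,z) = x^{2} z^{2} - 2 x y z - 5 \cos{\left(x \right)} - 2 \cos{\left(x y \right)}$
(2*x*z**2 - 2*y*z + 2*y*sin(x*y) + 5*sin(x), 2*x*(-z + sin(x*y)), 2*x*(x*z - y))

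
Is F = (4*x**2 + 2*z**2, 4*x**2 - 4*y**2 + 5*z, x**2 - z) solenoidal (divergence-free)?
No, ∇·F = 8*x - 8*y - 1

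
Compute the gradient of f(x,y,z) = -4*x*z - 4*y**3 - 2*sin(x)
(-4*z - 2*cos(x), -12*y**2, -4*x)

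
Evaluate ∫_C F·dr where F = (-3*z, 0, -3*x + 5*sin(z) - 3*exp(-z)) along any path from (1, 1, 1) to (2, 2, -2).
-3*exp(-1) - 5*cos(2) + 5*cos(1) + 15 + 3*exp(2)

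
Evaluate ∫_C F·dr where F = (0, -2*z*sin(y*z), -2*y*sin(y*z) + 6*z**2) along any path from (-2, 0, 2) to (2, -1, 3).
2*cos(3) + 36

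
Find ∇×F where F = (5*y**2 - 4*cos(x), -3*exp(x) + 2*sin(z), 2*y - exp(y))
(-exp(y) - 2*cos(z) + 2, 0, -10*y - 3*exp(x))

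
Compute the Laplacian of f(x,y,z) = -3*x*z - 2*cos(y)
2*cos(y)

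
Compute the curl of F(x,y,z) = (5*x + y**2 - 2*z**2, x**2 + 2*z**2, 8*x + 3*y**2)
(6*y - 4*z, -4*z - 8, 2*x - 2*y)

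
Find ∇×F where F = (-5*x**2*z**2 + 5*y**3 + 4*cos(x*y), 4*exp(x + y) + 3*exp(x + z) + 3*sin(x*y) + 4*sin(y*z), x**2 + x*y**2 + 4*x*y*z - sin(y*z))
(2*x*y + 4*x*z - 4*y*cos(y*z) - z*cos(y*z) - 3*exp(x + z), -10*x**2*z - 2*x - y**2 - 4*y*z, 4*x*sin(x*y) - 15*y**2 + 3*y*cos(x*y) + 4*exp(x + y) + 3*exp(x + z))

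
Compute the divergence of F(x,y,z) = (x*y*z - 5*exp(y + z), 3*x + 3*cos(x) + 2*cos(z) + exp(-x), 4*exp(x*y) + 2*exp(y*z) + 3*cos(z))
y*z + 2*y*exp(y*z) - 3*sin(z)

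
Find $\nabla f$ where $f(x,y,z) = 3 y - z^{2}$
(0, 3, -2*z)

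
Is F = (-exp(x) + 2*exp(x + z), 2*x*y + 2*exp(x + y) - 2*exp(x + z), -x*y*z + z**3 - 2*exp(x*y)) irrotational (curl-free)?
No, ∇×F = (-x*z - 2*x*exp(x*y) + 2*exp(x + z), y*z + 2*y*exp(x*y) + 2*exp(x + z), 2*y + 2*exp(x + y) - 2*exp(x + z))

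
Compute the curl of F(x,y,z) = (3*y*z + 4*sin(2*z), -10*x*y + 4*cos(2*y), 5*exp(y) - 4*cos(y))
(5*exp(y) + 4*sin(y), 3*y + 8*cos(2*z), -10*y - 3*z)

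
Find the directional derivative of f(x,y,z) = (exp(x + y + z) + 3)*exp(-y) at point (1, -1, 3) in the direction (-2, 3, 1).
sqrt(14)*E*(-exp(3) - 9)/14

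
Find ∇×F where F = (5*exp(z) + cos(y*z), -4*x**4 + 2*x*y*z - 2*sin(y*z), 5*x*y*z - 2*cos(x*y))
(-2*x*y + 5*x*z + 2*x*sin(x*y) + 2*y*cos(y*z), -5*y*z - 2*y*sin(x*y) - y*sin(y*z) + 5*exp(z), -16*x**3 + 2*y*z + z*sin(y*z))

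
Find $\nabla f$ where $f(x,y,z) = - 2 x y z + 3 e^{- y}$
(-2*y*z, -2*x*z - 3*exp(-y), -2*x*y)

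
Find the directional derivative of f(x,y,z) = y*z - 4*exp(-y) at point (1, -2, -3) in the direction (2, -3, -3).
3*sqrt(22)*(5 - 4*exp(2))/22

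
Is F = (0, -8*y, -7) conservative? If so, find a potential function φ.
Yes, F is conservative. φ = -4*y**2 - 7*z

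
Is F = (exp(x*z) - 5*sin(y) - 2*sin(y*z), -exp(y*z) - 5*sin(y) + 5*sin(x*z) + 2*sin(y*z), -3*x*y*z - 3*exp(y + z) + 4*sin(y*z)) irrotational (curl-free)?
No, ∇×F = (-3*x*z - 5*x*cos(x*z) + y*exp(y*z) - 2*y*cos(y*z) + 4*z*cos(y*z) - 3*exp(y + z), x*exp(x*z) + 3*y*z - 2*y*cos(y*z), 5*z*cos(x*z) + 2*z*cos(y*z) + 5*cos(y))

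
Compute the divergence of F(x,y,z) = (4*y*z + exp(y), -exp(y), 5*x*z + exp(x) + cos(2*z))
5*x - exp(y) - 2*sin(2*z)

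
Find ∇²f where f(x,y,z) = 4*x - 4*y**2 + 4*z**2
0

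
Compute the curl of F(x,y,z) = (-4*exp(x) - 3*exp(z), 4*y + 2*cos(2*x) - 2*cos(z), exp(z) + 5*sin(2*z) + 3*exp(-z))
(-2*sin(z), -3*exp(z), -4*sin(2*x))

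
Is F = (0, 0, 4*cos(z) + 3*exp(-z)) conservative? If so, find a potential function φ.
Yes, F is conservative. φ = 4*sin(z) - 3*exp(-z)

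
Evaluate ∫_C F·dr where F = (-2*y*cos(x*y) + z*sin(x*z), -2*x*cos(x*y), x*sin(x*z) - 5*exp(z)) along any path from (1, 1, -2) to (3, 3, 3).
-5*exp(3) - 2*sin(9) + cos(2) + 5*exp(-2) - cos(9) + 2*sin(1)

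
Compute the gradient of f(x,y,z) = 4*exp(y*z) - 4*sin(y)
(0, 4*z*exp(y*z) - 4*cos(y), 4*y*exp(y*z))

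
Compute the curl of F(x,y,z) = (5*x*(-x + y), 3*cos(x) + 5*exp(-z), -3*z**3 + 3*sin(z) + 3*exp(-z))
(5*exp(-z), 0, -5*x - 3*sin(x))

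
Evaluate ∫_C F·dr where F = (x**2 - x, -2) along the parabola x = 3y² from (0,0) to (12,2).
500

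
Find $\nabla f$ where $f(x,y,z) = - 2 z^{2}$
(0, 0, -4*z)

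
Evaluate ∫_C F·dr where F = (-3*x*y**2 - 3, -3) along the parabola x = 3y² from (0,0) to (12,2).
-618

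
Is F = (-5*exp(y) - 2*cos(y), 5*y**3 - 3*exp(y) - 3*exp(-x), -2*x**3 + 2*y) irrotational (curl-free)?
No, ∇×F = (2, 6*x**2, 5*exp(y) - 2*sin(y) + 3*exp(-x))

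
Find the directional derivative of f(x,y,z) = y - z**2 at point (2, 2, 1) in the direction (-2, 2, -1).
4/3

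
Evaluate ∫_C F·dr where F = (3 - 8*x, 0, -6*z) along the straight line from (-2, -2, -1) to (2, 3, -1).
12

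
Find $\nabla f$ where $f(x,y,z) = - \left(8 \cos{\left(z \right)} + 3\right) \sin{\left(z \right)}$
(0, 0, -3*cos(z) - 8*cos(2*z))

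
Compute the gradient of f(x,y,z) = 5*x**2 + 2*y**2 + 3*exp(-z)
(10*x, 4*y, -3*exp(-z))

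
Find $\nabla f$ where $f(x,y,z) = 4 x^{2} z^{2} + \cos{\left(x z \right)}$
(z*(8*x*z - sin(x*z)), 0, x*(8*x*z - sin(x*z)))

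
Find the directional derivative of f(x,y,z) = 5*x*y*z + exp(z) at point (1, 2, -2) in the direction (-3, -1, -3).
sqrt(19)*(-3 + 40*exp(2))*exp(-2)/19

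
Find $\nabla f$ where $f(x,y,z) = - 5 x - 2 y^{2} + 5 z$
(-5, -4*y, 5)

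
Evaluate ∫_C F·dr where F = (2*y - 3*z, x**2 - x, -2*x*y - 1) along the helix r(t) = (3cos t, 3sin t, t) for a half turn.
-11*pi/2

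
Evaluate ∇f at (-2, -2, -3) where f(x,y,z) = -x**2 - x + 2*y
(3, 2, 0)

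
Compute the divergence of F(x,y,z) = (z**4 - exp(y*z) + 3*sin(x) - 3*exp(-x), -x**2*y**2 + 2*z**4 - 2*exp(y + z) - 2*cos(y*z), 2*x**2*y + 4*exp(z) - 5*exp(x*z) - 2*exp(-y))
-2*x**2*y - 5*x*exp(x*z) + 2*z*sin(y*z) + 4*exp(z) - 2*exp(y + z) + 3*cos(x) + 3*exp(-x)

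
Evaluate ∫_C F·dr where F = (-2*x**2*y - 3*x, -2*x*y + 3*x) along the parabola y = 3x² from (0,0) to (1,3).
-39/10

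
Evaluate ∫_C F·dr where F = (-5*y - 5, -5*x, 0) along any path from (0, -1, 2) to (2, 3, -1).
-40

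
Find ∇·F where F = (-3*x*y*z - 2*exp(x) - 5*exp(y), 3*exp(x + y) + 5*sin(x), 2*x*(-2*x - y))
-3*y*z - 2*exp(x) + 3*exp(x + y)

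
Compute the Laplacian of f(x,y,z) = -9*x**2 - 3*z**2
-24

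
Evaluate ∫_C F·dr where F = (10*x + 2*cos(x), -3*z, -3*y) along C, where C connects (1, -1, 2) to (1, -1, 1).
-3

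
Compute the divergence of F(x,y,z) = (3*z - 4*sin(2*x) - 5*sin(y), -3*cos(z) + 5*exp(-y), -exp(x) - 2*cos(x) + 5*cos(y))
-8*cos(2*x) - 5*exp(-y)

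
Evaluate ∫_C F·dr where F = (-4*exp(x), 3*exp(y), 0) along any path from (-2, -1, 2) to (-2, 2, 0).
-(3 - 3*exp(3))*exp(-1)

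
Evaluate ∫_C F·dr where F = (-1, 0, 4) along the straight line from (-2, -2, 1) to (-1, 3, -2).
-13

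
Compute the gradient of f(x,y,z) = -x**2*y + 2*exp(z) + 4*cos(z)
(-2*x*y, -x**2, 2*exp(z) - 4*sin(z))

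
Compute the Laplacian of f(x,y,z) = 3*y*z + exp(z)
exp(z)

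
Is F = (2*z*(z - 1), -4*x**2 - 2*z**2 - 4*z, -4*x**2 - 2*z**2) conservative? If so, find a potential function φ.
No, ∇×F = (4*z + 4, 8*x + 4*z - 2, -8*x) ≠ 0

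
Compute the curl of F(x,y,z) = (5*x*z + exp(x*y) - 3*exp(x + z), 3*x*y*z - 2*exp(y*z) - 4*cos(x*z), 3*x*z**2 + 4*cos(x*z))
(-3*x*y - 4*x*sin(x*z) + 2*y*exp(y*z), 5*x - 3*z**2 + 4*z*sin(x*z) - 3*exp(x + z), -x*exp(x*y) + 3*y*z + 4*z*sin(x*z))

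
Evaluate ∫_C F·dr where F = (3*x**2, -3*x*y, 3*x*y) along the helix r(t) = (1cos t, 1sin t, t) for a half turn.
-4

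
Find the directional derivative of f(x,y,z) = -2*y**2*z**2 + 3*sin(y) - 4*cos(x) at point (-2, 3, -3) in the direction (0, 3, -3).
3*sqrt(2)*(-72 + cos(3))/2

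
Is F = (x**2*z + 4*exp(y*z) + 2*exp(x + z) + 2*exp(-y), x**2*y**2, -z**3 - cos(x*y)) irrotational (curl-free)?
No, ∇×F = (x*sin(x*y), x**2 + 4*y*exp(y*z) - y*sin(x*y) + 2*exp(x + z), 2*x*y**2 - 4*z*exp(y*z) + 2*exp(-y))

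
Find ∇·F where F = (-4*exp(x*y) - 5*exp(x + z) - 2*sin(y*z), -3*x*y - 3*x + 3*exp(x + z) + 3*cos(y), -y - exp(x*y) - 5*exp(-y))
-3*x - 4*y*exp(x*y) - 5*exp(x + z) - 3*sin(y)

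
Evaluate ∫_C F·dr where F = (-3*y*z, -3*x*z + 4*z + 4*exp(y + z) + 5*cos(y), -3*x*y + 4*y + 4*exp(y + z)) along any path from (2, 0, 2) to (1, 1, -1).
-4*exp(2) + 3 + 5*sin(1)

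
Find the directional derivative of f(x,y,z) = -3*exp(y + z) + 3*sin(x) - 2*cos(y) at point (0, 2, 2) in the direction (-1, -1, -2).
sqrt(6)*(-3 - 2*sin(2) + 9*exp(4))/6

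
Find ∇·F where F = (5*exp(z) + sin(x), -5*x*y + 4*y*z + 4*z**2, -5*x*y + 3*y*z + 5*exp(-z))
-5*x + 3*y + 4*z + cos(x) - 5*exp(-z)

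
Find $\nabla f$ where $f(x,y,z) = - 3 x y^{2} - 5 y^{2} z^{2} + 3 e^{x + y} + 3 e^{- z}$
(-3*y**2 + 3*exp(x + y), -6*x*y - 10*y*z**2 + 3*exp(x + y), -10*y**2*z - 3*exp(-z))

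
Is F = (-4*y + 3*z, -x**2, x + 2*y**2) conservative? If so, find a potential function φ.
No, ∇×F = (4*y, 2, 4 - 2*x) ≠ 0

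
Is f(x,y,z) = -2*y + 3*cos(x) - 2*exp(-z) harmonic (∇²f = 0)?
No, ∇²f = -3*cos(x) - 2*exp(-z)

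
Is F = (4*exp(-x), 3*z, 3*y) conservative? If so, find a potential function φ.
Yes, F is conservative. φ = 3*y*z - 4*exp(-x)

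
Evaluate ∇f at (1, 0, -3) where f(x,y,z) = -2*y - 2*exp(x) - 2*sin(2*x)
(-2*E - 4*cos(2), -2, 0)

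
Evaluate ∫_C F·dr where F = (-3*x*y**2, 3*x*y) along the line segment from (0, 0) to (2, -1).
-1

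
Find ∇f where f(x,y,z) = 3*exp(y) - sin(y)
(0, 3*exp(y) - cos(y), 0)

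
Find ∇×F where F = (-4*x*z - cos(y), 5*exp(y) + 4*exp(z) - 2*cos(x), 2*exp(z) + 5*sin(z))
(-4*exp(z), -4*x, 2*sin(x) - sin(y))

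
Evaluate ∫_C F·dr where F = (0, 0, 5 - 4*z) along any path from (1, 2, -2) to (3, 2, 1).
21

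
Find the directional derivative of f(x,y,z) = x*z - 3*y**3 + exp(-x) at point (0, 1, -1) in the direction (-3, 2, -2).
-12*sqrt(17)/17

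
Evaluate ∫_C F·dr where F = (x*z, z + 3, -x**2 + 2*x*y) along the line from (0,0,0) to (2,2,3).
17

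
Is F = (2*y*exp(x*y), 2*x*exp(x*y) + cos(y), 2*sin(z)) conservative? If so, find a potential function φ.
Yes, F is conservative. φ = 2*exp(x*y) + sin(y) - 2*cos(z)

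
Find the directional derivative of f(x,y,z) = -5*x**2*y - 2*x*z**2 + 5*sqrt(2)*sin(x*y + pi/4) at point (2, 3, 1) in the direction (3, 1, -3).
sqrt(19)*(-182 + 55*sqrt(2)*cos(pi/4 + 6))/19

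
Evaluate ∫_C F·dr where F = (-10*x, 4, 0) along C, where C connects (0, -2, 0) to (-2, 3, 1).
0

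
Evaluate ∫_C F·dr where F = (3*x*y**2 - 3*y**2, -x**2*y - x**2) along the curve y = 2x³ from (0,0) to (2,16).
-9024/35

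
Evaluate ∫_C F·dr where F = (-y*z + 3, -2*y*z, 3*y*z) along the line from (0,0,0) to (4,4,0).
12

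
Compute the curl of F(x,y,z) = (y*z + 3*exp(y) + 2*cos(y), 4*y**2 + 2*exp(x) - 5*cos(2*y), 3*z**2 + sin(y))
(cos(y), y, -z + 2*exp(x) - 3*exp(y) + 2*sin(y))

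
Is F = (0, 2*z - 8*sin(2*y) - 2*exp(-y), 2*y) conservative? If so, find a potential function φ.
Yes, F is conservative. φ = 2*y*z + 4*cos(2*y) + 2*exp(-y)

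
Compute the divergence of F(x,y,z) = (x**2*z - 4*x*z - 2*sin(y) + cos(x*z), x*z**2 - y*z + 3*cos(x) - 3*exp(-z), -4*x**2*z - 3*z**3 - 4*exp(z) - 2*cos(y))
-4*x**2 + 2*x*z - 9*z**2 - z*sin(x*z) - 5*z - 4*exp(z)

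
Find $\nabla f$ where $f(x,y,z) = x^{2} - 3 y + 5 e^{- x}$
(2*x - 5*exp(-x), -3, 0)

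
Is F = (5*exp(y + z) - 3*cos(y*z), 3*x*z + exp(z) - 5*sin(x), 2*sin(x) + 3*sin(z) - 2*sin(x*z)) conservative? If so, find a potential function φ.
No, ∇×F = (-3*x - exp(z), 3*y*sin(y*z) + 2*z*cos(x*z) + 5*exp(y + z) - 2*cos(x), -3*z*sin(y*z) + 3*z - 5*exp(y + z) - 5*cos(x)) ≠ 0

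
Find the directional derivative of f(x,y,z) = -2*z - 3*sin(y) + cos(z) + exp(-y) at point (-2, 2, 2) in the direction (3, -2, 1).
sqrt(14)*(-(sin(2) + 2)*exp(2) + 6*exp(2)*cos(2) + 2)*exp(-2)/14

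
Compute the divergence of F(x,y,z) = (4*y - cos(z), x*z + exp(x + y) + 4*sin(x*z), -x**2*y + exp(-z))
(exp(x + y + z) - 1)*exp(-z)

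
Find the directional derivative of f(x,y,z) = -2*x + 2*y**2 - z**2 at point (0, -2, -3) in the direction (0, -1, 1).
7*sqrt(2)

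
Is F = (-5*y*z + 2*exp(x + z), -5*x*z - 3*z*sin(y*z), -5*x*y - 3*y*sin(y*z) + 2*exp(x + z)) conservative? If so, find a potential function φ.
Yes, F is conservative. φ = -5*x*y*z + 2*exp(x + z) + 3*cos(y*z)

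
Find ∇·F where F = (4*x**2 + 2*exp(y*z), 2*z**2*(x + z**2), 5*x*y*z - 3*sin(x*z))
x*(5*y - 3*cos(x*z) + 8)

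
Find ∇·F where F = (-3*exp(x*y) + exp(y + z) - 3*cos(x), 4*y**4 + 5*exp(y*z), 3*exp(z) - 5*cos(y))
16*y**3 - 3*y*exp(x*y) + 5*z*exp(y*z) + 3*exp(z) + 3*sin(x)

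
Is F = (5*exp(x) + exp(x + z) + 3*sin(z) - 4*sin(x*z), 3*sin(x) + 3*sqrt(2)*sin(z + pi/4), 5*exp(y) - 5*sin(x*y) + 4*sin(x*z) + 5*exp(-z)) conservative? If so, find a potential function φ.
No, ∇×F = (-5*x*cos(x*y) + 5*exp(y) - 3*sqrt(2)*cos(z + pi/4), -4*x*cos(x*z) + 5*y*cos(x*y) - 4*z*cos(x*z) + exp(x + z) + 3*cos(z), 3*cos(x)) ≠ 0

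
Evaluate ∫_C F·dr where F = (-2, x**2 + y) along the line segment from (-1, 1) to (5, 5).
28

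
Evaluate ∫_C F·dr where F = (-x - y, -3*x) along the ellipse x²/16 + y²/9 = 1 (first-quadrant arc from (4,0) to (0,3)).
8 - 6*pi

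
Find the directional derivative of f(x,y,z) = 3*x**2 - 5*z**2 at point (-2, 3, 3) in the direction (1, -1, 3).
-102*sqrt(11)/11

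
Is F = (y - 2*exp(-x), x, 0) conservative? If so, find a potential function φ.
Yes, F is conservative. φ = x*y + 2*exp(-x)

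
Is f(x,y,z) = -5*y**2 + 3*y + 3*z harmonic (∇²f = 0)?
No, ∇²f = -10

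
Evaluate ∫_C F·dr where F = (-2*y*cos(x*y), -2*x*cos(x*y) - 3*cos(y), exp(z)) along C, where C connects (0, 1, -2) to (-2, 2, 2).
-3*sin(2) + 2*sin(4) - exp(-2) + 3*sin(1) + exp(2)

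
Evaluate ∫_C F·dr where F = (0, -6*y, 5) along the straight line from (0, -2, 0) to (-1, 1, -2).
-1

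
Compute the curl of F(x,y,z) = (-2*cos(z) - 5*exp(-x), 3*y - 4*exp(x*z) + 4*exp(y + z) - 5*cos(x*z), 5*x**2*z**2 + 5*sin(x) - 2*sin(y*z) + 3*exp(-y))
(4*x*exp(x*z) - 5*x*sin(x*z) - 2*z*cos(y*z) - 4*exp(y + z) - 3*exp(-y), -10*x*z**2 + 2*sin(z) - 5*cos(x), z*(-4*exp(x*z) + 5*sin(x*z)))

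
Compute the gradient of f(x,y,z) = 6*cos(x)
(-6*sin(x), 0, 0)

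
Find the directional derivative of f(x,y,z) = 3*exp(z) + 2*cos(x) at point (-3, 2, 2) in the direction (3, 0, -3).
sqrt(2)*(-3*exp(2)/2 + sin(3))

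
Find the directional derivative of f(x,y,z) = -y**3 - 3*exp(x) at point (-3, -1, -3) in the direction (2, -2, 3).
-6*sqrt(17)*(1 - exp(3))*exp(-3)/17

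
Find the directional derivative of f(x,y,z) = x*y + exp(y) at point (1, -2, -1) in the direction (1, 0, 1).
-sqrt(2)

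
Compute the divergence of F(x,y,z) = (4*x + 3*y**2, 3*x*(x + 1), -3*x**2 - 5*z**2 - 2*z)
2 - 10*z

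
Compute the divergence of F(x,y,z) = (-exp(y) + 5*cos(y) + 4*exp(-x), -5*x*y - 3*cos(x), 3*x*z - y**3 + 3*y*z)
-2*x + 3*y - 4*exp(-x)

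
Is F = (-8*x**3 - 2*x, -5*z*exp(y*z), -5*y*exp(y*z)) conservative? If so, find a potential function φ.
Yes, F is conservative. φ = -2*x**4 - x**2 - 5*exp(y*z)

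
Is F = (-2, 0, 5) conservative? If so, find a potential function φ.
Yes, F is conservative. φ = -2*x + 5*z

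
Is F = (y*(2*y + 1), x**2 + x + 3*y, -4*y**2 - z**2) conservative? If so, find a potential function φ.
No, ∇×F = (-8*y, 0, 2*x - 4*y) ≠ 0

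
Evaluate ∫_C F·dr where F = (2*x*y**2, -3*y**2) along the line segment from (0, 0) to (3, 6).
-54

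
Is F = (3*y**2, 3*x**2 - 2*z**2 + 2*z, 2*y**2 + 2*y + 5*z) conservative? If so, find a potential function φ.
No, ∇×F = (4*y + 4*z, 0, 6*x - 6*y) ≠ 0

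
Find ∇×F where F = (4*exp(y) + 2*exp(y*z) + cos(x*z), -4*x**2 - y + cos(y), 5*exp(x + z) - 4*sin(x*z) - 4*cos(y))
(4*sin(y), -x*sin(x*z) + 2*y*exp(y*z) + 4*z*cos(x*z) - 5*exp(x + z), -8*x - 2*z*exp(y*z) - 4*exp(y))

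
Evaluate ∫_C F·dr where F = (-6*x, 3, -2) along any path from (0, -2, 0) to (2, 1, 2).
-7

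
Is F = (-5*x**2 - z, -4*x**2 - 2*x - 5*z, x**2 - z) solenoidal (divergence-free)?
No, ∇·F = -10*x - 1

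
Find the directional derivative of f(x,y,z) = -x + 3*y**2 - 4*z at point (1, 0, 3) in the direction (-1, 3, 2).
-sqrt(14)/2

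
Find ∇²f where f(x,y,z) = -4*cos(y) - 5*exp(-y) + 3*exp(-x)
4*cos(y) - 5*exp(-y) + 3*exp(-x)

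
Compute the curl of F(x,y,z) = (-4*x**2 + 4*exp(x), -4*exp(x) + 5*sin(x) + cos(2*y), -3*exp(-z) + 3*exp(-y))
(-3*exp(-y), 0, -4*exp(x) + 5*cos(x))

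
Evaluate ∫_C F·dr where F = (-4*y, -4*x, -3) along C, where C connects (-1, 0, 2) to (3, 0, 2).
0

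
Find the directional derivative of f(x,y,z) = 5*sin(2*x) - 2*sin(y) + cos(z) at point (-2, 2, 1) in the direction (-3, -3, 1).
sqrt(19)*(6*cos(2) - sin(1) - 30*cos(4))/19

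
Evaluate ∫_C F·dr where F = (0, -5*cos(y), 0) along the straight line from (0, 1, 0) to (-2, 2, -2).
-5*sin(2) + 5*sin(1)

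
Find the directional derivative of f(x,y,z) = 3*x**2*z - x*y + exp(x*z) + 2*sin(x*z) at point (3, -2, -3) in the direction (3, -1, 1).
-6*sqrt(11)*(2*exp(9)*cos(9) + 1 + 21*exp(9))*exp(-9)/11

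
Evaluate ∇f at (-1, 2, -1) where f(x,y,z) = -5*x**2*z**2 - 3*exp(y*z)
(10, 3*exp(-2), 10 - 6*exp(-2))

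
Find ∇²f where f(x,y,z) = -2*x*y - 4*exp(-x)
-4*exp(-x)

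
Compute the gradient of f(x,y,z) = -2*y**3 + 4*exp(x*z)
(4*z*exp(x*z), -6*y**2, 4*x*exp(x*z))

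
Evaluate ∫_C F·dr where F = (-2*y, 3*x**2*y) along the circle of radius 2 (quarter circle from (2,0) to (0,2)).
2*pi + 12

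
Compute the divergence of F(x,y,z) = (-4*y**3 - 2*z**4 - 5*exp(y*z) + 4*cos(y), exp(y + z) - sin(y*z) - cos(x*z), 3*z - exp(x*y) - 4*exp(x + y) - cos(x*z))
x*sin(x*z) - z*cos(y*z) + exp(y + z) + 3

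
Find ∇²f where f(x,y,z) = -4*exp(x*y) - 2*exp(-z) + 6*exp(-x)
-4*x**2*exp(x*y) - 4*y**2*exp(x*y) - 2*exp(-z) + 6*exp(-x)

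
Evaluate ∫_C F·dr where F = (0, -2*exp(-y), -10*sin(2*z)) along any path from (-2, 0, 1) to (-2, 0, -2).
5*cos(4) - 5*cos(2)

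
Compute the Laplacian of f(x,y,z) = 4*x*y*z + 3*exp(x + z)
6*exp(x + z)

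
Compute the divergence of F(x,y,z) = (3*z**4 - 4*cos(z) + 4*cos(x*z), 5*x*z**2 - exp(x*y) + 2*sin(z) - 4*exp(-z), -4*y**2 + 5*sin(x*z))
-x*exp(x*y) + 5*x*cos(x*z) - 4*z*sin(x*z)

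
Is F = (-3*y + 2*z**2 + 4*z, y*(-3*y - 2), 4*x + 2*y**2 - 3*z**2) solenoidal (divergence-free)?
No, ∇·F = -6*y - 6*z - 2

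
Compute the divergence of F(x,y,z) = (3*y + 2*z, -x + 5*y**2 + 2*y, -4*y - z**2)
10*y - 2*z + 2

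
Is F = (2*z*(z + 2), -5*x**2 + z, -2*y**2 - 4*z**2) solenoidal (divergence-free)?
No, ∇·F = -8*z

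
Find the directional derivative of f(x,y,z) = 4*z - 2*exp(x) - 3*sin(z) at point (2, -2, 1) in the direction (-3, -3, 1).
sqrt(19)*(-3*cos(1) + 4 + 6*exp(2))/19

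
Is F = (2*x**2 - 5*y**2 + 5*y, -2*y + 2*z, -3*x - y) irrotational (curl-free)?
No, ∇×F = (-3, 3, 10*y - 5)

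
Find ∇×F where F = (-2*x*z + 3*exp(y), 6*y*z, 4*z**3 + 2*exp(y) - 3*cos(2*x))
(-6*y + 2*exp(y), -2*x - 6*sin(2*x), -3*exp(y))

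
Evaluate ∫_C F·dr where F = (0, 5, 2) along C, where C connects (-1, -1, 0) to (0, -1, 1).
2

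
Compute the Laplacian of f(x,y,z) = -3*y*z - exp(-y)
-exp(-y)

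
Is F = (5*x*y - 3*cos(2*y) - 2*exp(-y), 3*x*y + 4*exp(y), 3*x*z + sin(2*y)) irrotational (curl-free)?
No, ∇×F = (2*cos(2*y), -3*z, -5*x + 3*y - 6*sin(2*y) - 2*exp(-y))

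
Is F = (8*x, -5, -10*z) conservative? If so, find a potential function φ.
Yes, F is conservative. φ = 4*x**2 - 5*y - 5*z**2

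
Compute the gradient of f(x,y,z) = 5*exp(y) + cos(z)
(0, 5*exp(y), -sin(z))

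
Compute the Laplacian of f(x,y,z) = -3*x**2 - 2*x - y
-6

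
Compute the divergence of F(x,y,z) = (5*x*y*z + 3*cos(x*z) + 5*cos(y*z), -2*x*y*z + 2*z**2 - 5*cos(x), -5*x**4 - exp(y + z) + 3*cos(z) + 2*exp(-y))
-2*x*z + 5*y*z - 3*z*sin(x*z) - exp(y + z) - 3*sin(z)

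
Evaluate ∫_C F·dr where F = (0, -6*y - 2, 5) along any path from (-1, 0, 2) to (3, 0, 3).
5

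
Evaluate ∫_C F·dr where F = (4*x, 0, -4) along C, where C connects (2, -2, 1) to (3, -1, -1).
18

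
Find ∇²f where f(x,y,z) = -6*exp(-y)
-6*exp(-y)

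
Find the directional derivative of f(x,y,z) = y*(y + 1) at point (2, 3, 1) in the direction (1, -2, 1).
-7*sqrt(6)/3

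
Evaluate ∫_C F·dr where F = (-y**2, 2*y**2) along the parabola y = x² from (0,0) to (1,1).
7/15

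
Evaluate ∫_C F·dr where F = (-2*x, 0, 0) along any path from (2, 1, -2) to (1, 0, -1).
3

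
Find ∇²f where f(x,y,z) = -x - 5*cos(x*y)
5*(x**2 + y**2)*cos(x*y)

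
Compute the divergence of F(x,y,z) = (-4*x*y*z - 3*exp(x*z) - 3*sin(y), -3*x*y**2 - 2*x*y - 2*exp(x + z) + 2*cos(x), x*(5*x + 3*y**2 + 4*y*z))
-2*x*y - 2*x - 4*y*z - 3*z*exp(x*z)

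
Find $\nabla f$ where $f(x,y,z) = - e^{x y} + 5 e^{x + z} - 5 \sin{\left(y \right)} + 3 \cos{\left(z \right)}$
(-y*exp(x*y) + 5*exp(x + z), -x*exp(x*y) - 5*cos(y), 5*exp(x + z) - 3*sin(z))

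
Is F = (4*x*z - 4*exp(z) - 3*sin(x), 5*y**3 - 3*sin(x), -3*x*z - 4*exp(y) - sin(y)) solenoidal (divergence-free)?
No, ∇·F = -3*x + 15*y**2 + 4*z - 3*cos(x)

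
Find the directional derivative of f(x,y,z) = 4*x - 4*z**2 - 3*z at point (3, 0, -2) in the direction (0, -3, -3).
-13*sqrt(2)/2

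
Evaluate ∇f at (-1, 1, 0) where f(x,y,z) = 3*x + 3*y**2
(3, 6, 0)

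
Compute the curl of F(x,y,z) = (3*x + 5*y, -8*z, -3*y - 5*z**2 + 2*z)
(5, 0, -5)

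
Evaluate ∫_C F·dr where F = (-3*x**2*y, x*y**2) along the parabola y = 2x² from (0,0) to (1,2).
38/35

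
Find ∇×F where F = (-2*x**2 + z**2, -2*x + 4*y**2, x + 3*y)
(3, 2*z - 1, -2)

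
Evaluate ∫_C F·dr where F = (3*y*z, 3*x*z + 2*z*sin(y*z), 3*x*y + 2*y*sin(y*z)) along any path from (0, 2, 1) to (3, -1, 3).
-27 + 2*cos(2) - 2*cos(3)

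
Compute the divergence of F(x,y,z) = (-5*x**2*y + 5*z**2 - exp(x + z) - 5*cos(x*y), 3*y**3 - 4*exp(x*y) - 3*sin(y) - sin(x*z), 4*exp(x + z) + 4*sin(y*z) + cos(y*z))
-10*x*y - 4*x*exp(x*y) + 9*y**2 + 5*y*sin(x*y) - y*sin(y*z) + 4*y*cos(y*z) + 3*exp(x + z) - 3*cos(y)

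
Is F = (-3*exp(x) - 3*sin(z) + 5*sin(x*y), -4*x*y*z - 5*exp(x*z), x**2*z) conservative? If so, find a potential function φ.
No, ∇×F = (x*(4*y + 5*exp(x*z)), -2*x*z - 3*cos(z), -5*x*cos(x*y) - 4*y*z - 5*z*exp(x*z)) ≠ 0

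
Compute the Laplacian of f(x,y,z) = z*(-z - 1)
-2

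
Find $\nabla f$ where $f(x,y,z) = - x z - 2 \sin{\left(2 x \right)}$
(-z - 4*cos(2*x), 0, -x)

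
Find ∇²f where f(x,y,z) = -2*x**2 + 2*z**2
0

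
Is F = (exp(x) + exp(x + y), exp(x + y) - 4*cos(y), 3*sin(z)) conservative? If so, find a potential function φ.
Yes, F is conservative. φ = exp(x) + exp(x + y) - 4*sin(y) - 3*cos(z)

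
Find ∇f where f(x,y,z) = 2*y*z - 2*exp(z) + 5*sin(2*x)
(10*cos(2*x), 2*z, 2*y - 2*exp(z))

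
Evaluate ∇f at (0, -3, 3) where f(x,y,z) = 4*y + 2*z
(0, 4, 2)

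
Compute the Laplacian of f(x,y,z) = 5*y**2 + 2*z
10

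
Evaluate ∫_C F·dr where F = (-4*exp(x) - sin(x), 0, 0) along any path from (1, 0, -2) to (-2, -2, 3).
-4*exp(-2) - cos(1) + cos(2) + 4*E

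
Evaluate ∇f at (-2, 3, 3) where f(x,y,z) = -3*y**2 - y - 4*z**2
(0, -19, -24)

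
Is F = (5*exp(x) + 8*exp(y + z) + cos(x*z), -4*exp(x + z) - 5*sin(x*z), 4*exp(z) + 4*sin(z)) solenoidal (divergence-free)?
No, ∇·F = -z*sin(x*z) + 5*exp(x) + 4*exp(z) + 4*cos(z)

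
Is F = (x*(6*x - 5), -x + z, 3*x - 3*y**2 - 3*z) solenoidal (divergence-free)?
No, ∇·F = 12*x - 8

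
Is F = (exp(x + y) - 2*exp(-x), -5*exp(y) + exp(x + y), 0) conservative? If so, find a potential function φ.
Yes, F is conservative. φ = -5*exp(y) + exp(x + y) + 2*exp(-x)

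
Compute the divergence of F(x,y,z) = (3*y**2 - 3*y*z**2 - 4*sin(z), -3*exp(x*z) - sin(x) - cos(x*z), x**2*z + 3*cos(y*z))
x**2 - 3*y*sin(y*z)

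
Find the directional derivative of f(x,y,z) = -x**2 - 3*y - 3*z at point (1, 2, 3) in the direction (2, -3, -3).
7*sqrt(22)/11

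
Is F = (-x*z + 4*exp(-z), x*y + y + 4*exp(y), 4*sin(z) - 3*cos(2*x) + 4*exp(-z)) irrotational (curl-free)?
No, ∇×F = (0, -x - 6*sin(2*x) - 4*exp(-z), y)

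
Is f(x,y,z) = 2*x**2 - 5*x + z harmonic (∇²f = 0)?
No, ∇²f = 4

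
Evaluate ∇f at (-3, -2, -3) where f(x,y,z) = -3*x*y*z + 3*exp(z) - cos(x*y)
(-18 - 2*sin(6), -27 - 3*sin(6), -18 + 3*exp(-3))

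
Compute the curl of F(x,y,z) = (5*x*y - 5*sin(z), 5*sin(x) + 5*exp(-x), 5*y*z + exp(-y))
(5*z - exp(-y), -5*cos(z), -5*x + 5*cos(x) - 5*exp(-x))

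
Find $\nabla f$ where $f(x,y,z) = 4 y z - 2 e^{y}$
(0, 4*z - 2*exp(y), 4*y)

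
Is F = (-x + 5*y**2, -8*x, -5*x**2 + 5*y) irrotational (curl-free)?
No, ∇×F = (5, 10*x, -10*y - 8)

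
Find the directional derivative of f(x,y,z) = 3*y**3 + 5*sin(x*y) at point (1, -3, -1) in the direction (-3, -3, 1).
3*sqrt(19)*(-81 + 10*cos(3))/19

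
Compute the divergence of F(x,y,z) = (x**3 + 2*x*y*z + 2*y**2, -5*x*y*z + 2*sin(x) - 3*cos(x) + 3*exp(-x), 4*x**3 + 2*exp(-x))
3*x**2 - 5*x*z + 2*y*z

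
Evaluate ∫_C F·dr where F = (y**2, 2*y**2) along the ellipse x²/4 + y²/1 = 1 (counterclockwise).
0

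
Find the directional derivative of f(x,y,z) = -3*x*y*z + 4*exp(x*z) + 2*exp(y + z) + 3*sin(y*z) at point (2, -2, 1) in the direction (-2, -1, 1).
sqrt(6)*(2 - 3*cos(2))/2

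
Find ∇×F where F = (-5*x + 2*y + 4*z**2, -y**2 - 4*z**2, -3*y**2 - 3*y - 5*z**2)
(-6*y + 8*z - 3, 8*z, -2)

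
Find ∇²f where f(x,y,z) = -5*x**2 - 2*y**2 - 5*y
-14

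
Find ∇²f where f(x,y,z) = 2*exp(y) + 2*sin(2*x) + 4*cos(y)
2*exp(y) - 8*sin(2*x) - 4*cos(y)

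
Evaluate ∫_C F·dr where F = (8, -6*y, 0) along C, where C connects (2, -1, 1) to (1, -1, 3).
-8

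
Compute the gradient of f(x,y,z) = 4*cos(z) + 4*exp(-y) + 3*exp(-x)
(-3*exp(-x), -4*exp(-y), -4*sin(z))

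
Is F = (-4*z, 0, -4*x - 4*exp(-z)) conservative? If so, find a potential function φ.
Yes, F is conservative. φ = -4*x*z + 4*exp(-z)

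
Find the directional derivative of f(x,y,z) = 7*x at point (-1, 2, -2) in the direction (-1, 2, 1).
-7*sqrt(6)/6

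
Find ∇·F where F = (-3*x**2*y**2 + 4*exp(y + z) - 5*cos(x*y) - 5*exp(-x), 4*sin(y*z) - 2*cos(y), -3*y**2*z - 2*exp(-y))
-6*x*y**2 - 3*y**2 + 5*y*sin(x*y) + 4*z*cos(y*z) + 2*sin(y) + 5*exp(-x)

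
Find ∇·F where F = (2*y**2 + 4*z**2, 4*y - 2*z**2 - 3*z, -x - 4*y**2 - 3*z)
1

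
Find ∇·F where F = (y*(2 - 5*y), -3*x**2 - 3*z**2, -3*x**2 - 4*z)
-4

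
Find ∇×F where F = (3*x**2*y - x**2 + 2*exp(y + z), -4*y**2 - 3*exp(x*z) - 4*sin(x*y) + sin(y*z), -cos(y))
(3*x*exp(x*z) - y*cos(y*z) + sin(y), 2*exp(y + z), -3*x**2 - 4*y*cos(x*y) - 3*z*exp(x*z) - 2*exp(y + z))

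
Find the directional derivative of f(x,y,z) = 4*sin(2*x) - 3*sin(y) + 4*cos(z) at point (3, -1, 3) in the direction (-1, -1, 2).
sqrt(6)*(-8*cos(6) - 8*sin(3) + 3*cos(1))/6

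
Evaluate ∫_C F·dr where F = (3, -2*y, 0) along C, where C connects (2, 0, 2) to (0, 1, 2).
-7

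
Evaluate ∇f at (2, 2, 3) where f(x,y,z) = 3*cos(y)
(0, -3*sin(2), 0)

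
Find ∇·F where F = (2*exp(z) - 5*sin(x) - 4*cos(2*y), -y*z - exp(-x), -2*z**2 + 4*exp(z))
-5*z + 4*exp(z) - 5*cos(x)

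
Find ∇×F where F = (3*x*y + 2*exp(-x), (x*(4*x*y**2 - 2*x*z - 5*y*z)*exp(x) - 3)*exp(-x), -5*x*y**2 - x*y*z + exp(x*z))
(x*(2*x - 5*y - z), 5*y**2 + y*z - z*exp(x*z), 8*x*y**2 - 4*x*z - 3*x - 5*y*z + 3*exp(-x))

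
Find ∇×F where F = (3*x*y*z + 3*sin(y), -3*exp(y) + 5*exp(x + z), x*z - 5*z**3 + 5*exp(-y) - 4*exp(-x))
(-(5*exp(x + y + z) + 5)*exp(-y), 3*x*y - z - 4*exp(-x), -3*x*z + 5*exp(x + z) - 3*cos(y))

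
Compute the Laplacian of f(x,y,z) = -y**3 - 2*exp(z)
-6*y - 2*exp(z)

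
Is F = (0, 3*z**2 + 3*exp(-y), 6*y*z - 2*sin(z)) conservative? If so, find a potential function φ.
Yes, F is conservative. φ = 3*y*z**2 + 2*cos(z) - 3*exp(-y)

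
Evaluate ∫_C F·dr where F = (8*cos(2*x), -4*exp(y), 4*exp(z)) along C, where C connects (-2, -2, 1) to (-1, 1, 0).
-8*E - 4*sin(2) + 4*sin(4) + 4*exp(-2) + 4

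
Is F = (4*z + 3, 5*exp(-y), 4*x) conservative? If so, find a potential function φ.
Yes, F is conservative. φ = 4*x*z + 3*x - 5*exp(-y)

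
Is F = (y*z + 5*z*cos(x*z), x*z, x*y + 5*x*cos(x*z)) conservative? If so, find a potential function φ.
Yes, F is conservative. φ = x*y*z + 5*sin(x*z)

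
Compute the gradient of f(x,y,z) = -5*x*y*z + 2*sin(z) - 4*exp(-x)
(-5*y*z + 4*exp(-x), -5*x*z, -5*x*y + 2*cos(z))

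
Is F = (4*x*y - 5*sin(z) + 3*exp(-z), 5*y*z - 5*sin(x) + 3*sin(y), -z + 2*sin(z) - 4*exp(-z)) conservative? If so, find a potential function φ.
No, ∇×F = (-5*y, -5*cos(z) - 3*exp(-z), -4*x - 5*cos(x)) ≠ 0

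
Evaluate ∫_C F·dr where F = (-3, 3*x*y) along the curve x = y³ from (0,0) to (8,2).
-24/5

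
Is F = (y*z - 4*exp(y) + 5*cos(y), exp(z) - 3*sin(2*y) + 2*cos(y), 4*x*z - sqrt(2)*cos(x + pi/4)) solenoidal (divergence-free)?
No, ∇·F = 4*x - 2*sin(y) - 6*cos(2*y)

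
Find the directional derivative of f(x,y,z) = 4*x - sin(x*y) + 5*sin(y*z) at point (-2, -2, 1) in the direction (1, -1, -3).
sqrt(11)*(25*cos(2) + 4)/11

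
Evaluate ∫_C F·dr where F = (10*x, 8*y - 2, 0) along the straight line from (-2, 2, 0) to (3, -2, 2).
33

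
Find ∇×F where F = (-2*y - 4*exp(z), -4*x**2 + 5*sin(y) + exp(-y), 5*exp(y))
(5*exp(y), -4*exp(z), 2 - 8*x)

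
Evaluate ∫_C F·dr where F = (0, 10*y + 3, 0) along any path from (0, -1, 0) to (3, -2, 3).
12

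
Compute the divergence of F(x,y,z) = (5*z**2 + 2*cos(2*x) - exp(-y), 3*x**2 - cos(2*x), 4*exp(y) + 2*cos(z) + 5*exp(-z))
-4*sin(2*x) - 2*sin(z) - 5*exp(-z)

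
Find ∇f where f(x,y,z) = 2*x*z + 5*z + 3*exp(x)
(2*z + 3*exp(x), 0, 2*x + 5)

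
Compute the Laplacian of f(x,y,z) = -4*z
0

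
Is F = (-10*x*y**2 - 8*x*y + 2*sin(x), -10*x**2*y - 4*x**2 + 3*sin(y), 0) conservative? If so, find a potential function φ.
Yes, F is conservative. φ = -5*x**2*y**2 - 4*x**2*y - 2*cos(x) - 3*cos(y)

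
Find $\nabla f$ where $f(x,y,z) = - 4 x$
(-4, 0, 0)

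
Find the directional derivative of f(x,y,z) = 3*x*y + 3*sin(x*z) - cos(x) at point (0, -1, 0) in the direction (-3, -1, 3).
9*sqrt(19)/19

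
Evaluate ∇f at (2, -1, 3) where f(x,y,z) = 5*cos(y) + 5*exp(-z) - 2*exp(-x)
(2*exp(-2), 5*sin(1), -5*exp(-3))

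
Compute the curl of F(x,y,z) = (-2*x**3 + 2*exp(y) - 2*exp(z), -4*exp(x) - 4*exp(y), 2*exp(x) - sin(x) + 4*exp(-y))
(-4*exp(-y), -2*exp(x) - 2*exp(z) + cos(x), -4*exp(x) - 2*exp(y))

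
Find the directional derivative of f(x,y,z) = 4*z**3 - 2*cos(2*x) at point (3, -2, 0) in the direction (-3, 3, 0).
-2*sqrt(2)*sin(6)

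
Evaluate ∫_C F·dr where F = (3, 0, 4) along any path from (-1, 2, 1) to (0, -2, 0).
-1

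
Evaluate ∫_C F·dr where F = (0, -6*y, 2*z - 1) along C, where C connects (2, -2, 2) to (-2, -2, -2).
4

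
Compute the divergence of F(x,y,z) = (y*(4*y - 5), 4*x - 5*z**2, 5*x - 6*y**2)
0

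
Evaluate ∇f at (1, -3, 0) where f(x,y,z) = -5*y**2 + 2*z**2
(0, 30, 0)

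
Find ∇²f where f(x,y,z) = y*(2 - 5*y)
-10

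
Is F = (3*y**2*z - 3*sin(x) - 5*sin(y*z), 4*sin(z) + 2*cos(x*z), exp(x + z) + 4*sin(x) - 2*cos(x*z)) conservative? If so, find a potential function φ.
No, ∇×F = (2*x*sin(x*z) - 4*cos(z), 3*y**2 - 5*y*cos(y*z) - 2*z*sin(x*z) - exp(x + z) - 4*cos(x), z*(-6*y - 2*sin(x*z) + 5*cos(y*z))) ≠ 0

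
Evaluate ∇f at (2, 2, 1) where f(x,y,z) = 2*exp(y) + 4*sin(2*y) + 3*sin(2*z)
(0, 8*cos(4) + 2*exp(2), 6*cos(2))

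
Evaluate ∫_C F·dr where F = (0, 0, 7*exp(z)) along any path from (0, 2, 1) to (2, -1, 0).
7 - 7*E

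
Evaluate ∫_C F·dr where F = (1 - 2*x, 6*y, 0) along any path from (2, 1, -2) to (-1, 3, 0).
24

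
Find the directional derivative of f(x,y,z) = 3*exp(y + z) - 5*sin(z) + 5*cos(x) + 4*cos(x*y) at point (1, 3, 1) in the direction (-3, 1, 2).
sqrt(14)*(-10*cos(1) + 32*sin(3) + 15*sin(1) + 9*exp(4))/14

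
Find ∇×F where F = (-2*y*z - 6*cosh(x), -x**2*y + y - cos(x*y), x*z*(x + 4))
(0, -2*x*z - 2*y - 4*z, -2*x*y + y*sin(x*y) + 2*z)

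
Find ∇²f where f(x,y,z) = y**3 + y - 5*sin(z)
6*y + 5*sin(z)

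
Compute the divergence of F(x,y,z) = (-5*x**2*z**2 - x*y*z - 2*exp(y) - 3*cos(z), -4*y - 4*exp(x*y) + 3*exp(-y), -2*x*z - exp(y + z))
-10*x*z**2 - 4*x*exp(x*y) - 2*x - y*z - exp(y + z) - 4 - 3*exp(-y)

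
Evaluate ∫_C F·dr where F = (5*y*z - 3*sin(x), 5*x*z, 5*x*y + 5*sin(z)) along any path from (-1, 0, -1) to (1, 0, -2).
-5*cos(2) + 5*cos(1)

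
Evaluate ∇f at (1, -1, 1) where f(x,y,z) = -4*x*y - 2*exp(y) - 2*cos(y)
(4, -4 - 2*sin(1) - 2*exp(-1), 0)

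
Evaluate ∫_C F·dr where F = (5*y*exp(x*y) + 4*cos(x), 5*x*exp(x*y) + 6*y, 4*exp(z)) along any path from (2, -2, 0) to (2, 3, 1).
-5*exp(-4) + 4*E + 11 + 5*exp(6)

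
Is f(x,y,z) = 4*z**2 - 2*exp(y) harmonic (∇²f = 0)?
No, ∇²f = 8 - 2*exp(y)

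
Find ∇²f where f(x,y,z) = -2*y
0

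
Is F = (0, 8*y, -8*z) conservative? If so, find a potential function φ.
Yes, F is conservative. φ = 4*y**2 - 4*z**2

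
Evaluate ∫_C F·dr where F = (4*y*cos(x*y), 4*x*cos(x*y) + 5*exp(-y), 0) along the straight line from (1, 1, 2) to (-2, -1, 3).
-5*E - 4*sin(1) + 5*exp(-1) + 4*sin(2)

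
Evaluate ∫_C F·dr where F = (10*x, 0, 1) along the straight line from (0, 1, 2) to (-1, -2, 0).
3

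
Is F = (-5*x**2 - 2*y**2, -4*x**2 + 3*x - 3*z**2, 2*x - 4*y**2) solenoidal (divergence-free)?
No, ∇·F = -10*x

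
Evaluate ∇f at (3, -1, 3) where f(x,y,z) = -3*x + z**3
(-3, 0, 27)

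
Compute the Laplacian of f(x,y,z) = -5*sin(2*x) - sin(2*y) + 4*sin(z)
20*sin(2*x) + 4*sin(2*y) - 4*sin(z)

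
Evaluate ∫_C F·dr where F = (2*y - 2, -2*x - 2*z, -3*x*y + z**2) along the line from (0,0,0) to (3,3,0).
-6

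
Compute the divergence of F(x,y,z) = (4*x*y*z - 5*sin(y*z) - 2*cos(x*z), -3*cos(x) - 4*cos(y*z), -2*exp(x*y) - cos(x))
2*z*(2*y + sin(x*z) + 2*sin(y*z))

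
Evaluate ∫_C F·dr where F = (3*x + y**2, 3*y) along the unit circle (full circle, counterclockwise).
0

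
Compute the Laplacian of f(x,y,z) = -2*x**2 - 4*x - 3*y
-4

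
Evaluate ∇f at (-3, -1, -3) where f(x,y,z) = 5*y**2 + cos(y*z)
(0, -10 + 3*sin(3), sin(3))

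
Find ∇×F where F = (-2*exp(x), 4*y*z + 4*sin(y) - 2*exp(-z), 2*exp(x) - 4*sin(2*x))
(-4*y - 2*exp(-z), -2*exp(x) + 8*cos(2*x), 0)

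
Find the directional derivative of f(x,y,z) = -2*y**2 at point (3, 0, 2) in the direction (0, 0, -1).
0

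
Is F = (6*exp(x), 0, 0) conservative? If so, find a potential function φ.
Yes, F is conservative. φ = 6*exp(x)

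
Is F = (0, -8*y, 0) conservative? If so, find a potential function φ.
Yes, F is conservative. φ = -4*y**2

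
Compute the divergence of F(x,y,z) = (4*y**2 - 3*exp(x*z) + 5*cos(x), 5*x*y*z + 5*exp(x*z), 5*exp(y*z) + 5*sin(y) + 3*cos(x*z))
5*x*z - 3*x*sin(x*z) + 5*y*exp(y*z) - 3*z*exp(x*z) - 5*sin(x)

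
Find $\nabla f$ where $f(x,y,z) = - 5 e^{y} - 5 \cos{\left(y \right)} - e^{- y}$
(0, -5*exp(y) + 5*sin(y) + exp(-y), 0)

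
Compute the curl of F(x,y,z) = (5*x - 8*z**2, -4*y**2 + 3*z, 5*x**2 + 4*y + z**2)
(1, -10*x - 16*z, 0)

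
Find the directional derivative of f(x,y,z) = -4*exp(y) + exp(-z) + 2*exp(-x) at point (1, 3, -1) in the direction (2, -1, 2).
2*(-exp(2) - 2 + 2*exp(4))*exp(-1)/3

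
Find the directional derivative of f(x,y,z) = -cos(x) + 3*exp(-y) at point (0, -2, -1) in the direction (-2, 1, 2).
-exp(2)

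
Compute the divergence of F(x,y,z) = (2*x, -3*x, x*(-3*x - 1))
2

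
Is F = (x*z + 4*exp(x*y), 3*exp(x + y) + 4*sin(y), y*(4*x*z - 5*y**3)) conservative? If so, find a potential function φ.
No, ∇×F = (4*x*z - 20*y**3, x - 4*y*z, -4*x*exp(x*y) + 3*exp(x + y)) ≠ 0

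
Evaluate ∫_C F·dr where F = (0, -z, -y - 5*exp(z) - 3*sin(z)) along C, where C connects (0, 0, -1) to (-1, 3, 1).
-10*sinh(1) - 3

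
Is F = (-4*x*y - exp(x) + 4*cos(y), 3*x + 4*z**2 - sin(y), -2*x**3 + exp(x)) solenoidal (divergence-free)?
No, ∇·F = -4*y - exp(x) - cos(y)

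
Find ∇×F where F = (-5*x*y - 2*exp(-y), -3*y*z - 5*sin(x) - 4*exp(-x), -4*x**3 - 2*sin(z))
(3*y, 12*x**2, 5*x - 5*cos(x) - 2*exp(-y) + 4*exp(-x))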